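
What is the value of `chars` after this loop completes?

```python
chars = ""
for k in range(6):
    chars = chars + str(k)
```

Let's trace through this code step by step.

Initialize: chars = ''
Entering loop: for k in range(6):
After iteration 1: k = 0, chars = '0'
After iteration 2: k = 1, chars = '01'
After iteration 3: k = 2, chars = '012'
After iteration 4: k = 3, chars = '0123'
After iteration 5: k = 4, chars = '01234'
After iteration 6: k = 5, chars = '012345'
Loop ends.

Final answer: '012345'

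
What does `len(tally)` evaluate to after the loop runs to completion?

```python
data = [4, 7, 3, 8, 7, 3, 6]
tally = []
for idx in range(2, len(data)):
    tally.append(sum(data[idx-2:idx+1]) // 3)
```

Let's trace through this code step by step.

Initialize: data = [4, 7, 3, 8, 7, 3, 6]
Initialize: tally = []
Entering loop: for idx in range(2, len(data)):
After iteration 1: idx = 2, tally = [4]
After iteration 2: idx = 3, tally = [4, 6]
After iteration 3: idx = 4, tally = [4, 6, 6]
After iteration 4: idx = 5, tally = [4, 6, 6, 6]
After iteration 5: idx = 6, tally = [4, 6, 6, 6, 5]
Loop ends.
len(tally) = 5

Final answer: 5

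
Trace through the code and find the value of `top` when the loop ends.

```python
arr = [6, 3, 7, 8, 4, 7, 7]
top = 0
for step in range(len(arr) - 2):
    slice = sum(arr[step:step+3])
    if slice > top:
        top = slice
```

Let's trace through this code step by step.

Initialize: arr = [6, 3, 7, 8, 4, 7, 7]
Initialize: top = 0
Entering loop: for step in range(len(arr) - 2):
After iteration 1: step = 0, top = 16, slice = 16
After iteration 2: step = 1, top = 18, slice = 18
After iteration 3: step = 2, top = 19, slice = 19
After iteration 4: step = 3, top = 19, slice = 19
After iteration 5: step = 4, top = 19, slice = 18
Loop ends.

Final answer: 19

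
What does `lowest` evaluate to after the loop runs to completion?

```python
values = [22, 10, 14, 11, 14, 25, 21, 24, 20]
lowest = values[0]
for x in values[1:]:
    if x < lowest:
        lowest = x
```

Let's trace through this code step by step.

Initialize: values = [22, 10, 14, 11, 14, 25, 21, 24, 20]
Initialize: lowest = 22
Entering loop: for x in values[1:]:
After iteration 1: x = 10, lowest = 10
After iteration 2: x = 14, lowest = 10
After iteration 3: x = 11, lowest = 10
After iteration 4: x = 14, lowest = 10
After iteration 5: x = 25, lowest = 10
After iteration 6: x = 21, lowest = 10
After iteration 7: x = 24, lowest = 10
After iteration 8: x = 20, lowest = 10
Loop ends.

Final answer: 10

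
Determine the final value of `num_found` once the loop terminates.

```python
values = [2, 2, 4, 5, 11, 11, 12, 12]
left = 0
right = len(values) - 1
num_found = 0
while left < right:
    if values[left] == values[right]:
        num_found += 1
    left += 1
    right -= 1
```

Let's trace through this code step by step.

Initialize: values = [2, 2, 4, 5, 11, 11, 12, 12]
Initialize: left = 0
Initialize: right = 7
Initialize: num_found = 0
Entering loop: while left < right:
After iteration 1: left = 1, right = 6, num_found = 0
After iteration 2: left = 2, right = 5, num_found = 0
After iteration 3: left = 3, right = 4, num_found = 0
After iteration 4: left = 4, right = 3, num_found = 0
Loop ends.

Final answer: 0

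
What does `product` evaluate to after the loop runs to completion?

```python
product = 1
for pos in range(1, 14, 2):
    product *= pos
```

Let's trace through this code step by step.

Initialize: product = 1
Entering loop: for pos in range(1, 14, 2):
After iteration 1: pos = 1, product = 1
After iteration 2: pos = 3, product = 3
After iteration 3: pos = 5, product = 15
After iteration 4: pos = 7, product = 105
After iteration 5: pos = 9, product = 945
After iteration 6: pos = 11, product = 10395
After iteration 7: pos = 13, product = 135135
Loop ends.

Final answer: 135135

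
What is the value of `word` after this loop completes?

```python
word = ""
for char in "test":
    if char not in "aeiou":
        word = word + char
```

Let's trace through this code step by step.

Initialize: word = ''
Entering loop: for char in "test":
After iteration 1: char = 't', word = 't'
After iteration 2: char = 'e', word = 't'
After iteration 3: char = 's', word = 'ts'
After iteration 4: char = 't', word = 'tst'
Loop ends.

Final answer: 'tst'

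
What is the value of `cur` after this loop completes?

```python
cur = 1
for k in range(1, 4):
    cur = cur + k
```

Let's trace through this code step by step.

Initialize: cur = 1
Entering loop: for k in range(1, 4):
After iteration 1: k = 1, cur = 2
After iteration 2: k = 2, cur = 4
After iteration 3: k = 3, cur = 7
Loop ends.

Final answer: 7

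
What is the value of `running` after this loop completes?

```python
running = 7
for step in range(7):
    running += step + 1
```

Let's trace through this code step by step.

Initialize: running = 7
Entering loop: for step in range(7):
After iteration 1: step = 0, running = 8
After iteration 2: step = 1, running = 10
After iteration 3: step = 2, running = 13
After iteration 4: step = 3, running = 17
After iteration 5: step = 4, running = 22
After iteration 6: step = 5, running = 28
After iteration 7: step = 6, running = 35
Loop ends.

Final answer: 35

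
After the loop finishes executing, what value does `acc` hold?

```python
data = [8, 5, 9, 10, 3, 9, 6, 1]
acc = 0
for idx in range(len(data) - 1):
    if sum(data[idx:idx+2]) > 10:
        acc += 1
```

Let's trace through this code step by step.

Initialize: data = [8, 5, 9, 10, 3, 9, 6, 1]
Initialize: acc = 0
Entering loop: for idx in range(len(data) - 1):
After iteration 1: idx = 0, acc = 1
After iteration 2: idx = 1, acc = 2
After iteration 3: idx = 2, acc = 3
After iteration 4: idx = 3, acc = 4
After iteration 5: idx = 4, acc = 5
After iteration 6: idx = 5, acc = 6
After iteration 7: idx = 6, acc = 6
Loop ends.

Final answer: 6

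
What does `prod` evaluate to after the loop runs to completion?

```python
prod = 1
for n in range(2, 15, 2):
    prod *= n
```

Let's trace through this code step by step.

Initialize: prod = 1
Entering loop: for n in range(2, 15, 2):
After iteration 1: n = 2, prod = 2
After iteration 2: n = 4, prod = 8
After iteration 3: n = 6, prod = 48
After iteration 4: n = 8, prod = 384
After iteration 5: n = 10, prod = 3840
After iteration 6: n = 12, prod = 46080
After iteration 7: n = 14, prod = 645120
Loop ends.

Final answer: 645120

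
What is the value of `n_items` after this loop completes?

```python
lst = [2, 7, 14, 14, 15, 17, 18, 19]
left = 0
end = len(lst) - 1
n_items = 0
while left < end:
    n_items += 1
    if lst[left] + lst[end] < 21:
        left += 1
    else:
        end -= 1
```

Let's trace through this code step by step.

Initialize: lst = [2, 7, 14, 14, 15, 17, 18, 19]
Initialize: left = 0
Initialize: end = 7
Initialize: n_items = 0
Entering loop: while left < end:
After iteration 1: left = 0, end = 6, n_items = 1
After iteration 2: left = 1, end = 6, n_items = 2
After iteration 3: left = 1, end = 5, n_items = 3
After iteration 4: left = 1, end = 4, n_items = 4
After iteration 5: left = 1, end = 3, n_items = 5
After iteration 6: left = 1, end = 2, n_items = 6
After iteration 7: left = 1, end = 1, n_items = 7
Loop ends.

Final answer: 7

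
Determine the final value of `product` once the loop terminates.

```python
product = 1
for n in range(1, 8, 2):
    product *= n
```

Let's trace through this code step by step.

Initialize: product = 1
Entering loop: for n in range(1, 8, 2):
After iteration 1: n = 1, product = 1
After iteration 2: n = 3, product = 3
After iteration 3: n = 5, product = 15
After iteration 4: n = 7, product = 105
Loop ends.

Final answer: 105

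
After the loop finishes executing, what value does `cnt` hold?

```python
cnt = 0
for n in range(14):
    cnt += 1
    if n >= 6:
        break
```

Let's trace through this code step by step.

Initialize: cnt = 0
Entering loop: for n in range(14):
After iteration 1: n = 0, cnt = 1
After iteration 2: n = 1, cnt = 2
After iteration 3: n = 2, cnt = 3
After iteration 4: n = 3, cnt = 4
After iteration 5: n = 4, cnt = 5
After iteration 6: n = 5, cnt = 6
After iteration 7: n = 6, cnt = 7
Loop ends.

Final answer: 7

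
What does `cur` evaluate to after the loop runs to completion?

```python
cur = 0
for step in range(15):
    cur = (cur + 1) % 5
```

Let's trace through this code step by step.

Initialize: cur = 0
Entering loop: for step in range(15):
After iteration 1: step = 0, cur = 1
After iteration 2: step = 1, cur = 2
After iteration 3: step = 2, cur = 3
After iteration 4: step = 3, cur = 4
After iteration 5: step = 4, cur = 0
After iteration 6: step = 5, cur = 1
After iteration 7: step = 6, cur = 2
After iteration 8: step = 7, cur = 3
After iteration 9: step = 8, cur = 4
After iteration 10: step = 9, cur = 0
After iteration 11: step = 10, cur = 1
After iteration 12: step = 11, cur = 2
After iteration 13: step = 12, cur = 3
After iteration 14: step = 13, cur = 4
After iteration 15: step = 14, cur = 0
Loop ends.

Final answer: 0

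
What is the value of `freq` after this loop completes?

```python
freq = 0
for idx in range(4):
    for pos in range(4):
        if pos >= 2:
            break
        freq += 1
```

Let's trace through this code step by step.

Initialize: freq = 0
Entering loop: for idx in range(4):
After iteration 1: idx = 0, freq = 2
After iteration 2: idx = 1, freq = 4
After iteration 3: idx = 2, freq = 6
After iteration 4: idx = 3, freq = 8
Loop ends.

Final answer: 8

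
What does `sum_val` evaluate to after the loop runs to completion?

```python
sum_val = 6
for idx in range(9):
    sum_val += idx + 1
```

Let's trace through this code step by step.

Initialize: sum_val = 6
Entering loop: for idx in range(9):
After iteration 1: idx = 0, sum_val = 7
After iteration 2: idx = 1, sum_val = 9
After iteration 3: idx = 2, sum_val = 12
After iteration 4: idx = 3, sum_val = 16
After iteration 5: idx = 4, sum_val = 21
After iteration 6: idx = 5, sum_val = 27
After iteration 7: idx = 6, sum_val = 34
After iteration 8: idx = 7, sum_val = 42
After iteration 9: idx = 8, sum_val = 51
Loop ends.

Final answer: 51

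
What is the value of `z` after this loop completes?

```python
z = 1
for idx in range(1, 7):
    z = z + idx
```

Let's trace through this code step by step.

Initialize: z = 1
Entering loop: for idx in range(1, 7):
After iteration 1: idx = 1, z = 2
After iteration 2: idx = 2, z = 4
After iteration 3: idx = 3, z = 7
After iteration 4: idx = 4, z = 11
After iteration 5: idx = 5, z = 16
After iteration 6: idx = 6, z = 22
Loop ends.

Final answer: 22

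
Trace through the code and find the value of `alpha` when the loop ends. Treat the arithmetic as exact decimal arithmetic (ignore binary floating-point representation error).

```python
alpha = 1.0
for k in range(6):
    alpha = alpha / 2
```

Let's trace through this code step by step.

Initialize: alpha = 1.0
Entering loop: for k in range(6):
After iteration 1: k = 0, alpha = 0.5
After iteration 2: k = 1, alpha = 0.25
After iteration 3: k = 2, alpha = 0.125
After iteration 4: k = 3, alpha = 0.0625
After iteration 5: k = 4, alpha = 0.03125
After iteration 6: k = 5, alpha = 0.015625
Loop ends.

Final answer: 0.015625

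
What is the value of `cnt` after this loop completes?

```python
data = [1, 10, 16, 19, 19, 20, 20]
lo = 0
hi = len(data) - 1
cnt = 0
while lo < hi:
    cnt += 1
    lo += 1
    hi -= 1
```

Let's trace through this code step by step.

Initialize: data = [1, 10, 16, 19, 19, 20, 20]
Initialize: lo = 0
Initialize: hi = 6
Initialize: cnt = 0
Entering loop: while lo < hi:
After iteration 1: lo = 1, hi = 5, cnt = 1
After iteration 2: lo = 2, hi = 4, cnt = 2
After iteration 3: lo = 3, hi = 3, cnt = 3
Loop ends.

Final answer: 3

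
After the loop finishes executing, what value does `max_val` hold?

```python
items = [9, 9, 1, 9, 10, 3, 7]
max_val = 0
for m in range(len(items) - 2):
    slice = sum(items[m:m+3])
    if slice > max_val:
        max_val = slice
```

Let's trace through this code step by step.

Initialize: items = [9, 9, 1, 9, 10, 3, 7]
Initialize: max_val = 0
Entering loop: for m in range(len(items) - 2):
After iteration 1: m = 0, max_val = 19, slice = 19
After iteration 2: m = 1, max_val = 19, slice = 19
After iteration 3: m = 2, max_val = 20, slice = 20
After iteration 4: m = 3, max_val = 22, slice = 22
After iteration 5: m = 4, max_val = 22, slice = 20
Loop ends.

Final answer: 22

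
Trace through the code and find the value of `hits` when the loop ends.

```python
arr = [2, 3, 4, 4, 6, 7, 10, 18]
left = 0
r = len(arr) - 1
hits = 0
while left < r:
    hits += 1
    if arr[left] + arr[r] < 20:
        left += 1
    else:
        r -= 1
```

Let's trace through this code step by step.

Initialize: arr = [2, 3, 4, 4, 6, 7, 10, 18]
Initialize: left = 0
Initialize: r = 7
Initialize: hits = 0
Entering loop: while left < r:
After iteration 1: left = 0, r = 6, hits = 1
After iteration 2: left = 1, r = 6, hits = 2
After iteration 3: left = 2, r = 6, hits = 3
After iteration 4: left = 3, r = 6, hits = 4
After iteration 5: left = 4, r = 6, hits = 5
After iteration 6: left = 5, r = 6, hits = 6
After iteration 7: left = 6, r = 6, hits = 7
Loop ends.

Final answer: 7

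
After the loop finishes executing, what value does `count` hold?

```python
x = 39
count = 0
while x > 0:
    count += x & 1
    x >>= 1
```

Let's trace through this code step by step.

Initialize: x = 39
Initialize: count = 0
Entering loop: while x > 0:
After iteration 1: x = 19, count = 1
After iteration 2: x = 9, count = 2
After iteration 3: x = 4, count = 3
After iteration 4: x = 2, count = 3
After iteration 5: x = 1, count = 3
After iteration 6: x = 0, count = 4
Loop ends.

Final answer: 4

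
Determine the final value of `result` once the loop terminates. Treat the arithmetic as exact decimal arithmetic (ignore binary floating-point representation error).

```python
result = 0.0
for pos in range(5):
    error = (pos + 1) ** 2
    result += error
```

Let's trace through this code step by step.

Initialize: result = 0.0
Entering loop: for pos in range(5):
After iteration 1: pos = 0, result = 1.0, error = 1
After iteration 2: pos = 1, result = 5.0, error = 4
After iteration 3: pos = 2, result = 14.0, error = 9
After iteration 4: pos = 3, result = 30.0, error = 16
After iteration 5: pos = 4, result = 55.0, error = 25
Loop ends.

Final answer: 55.0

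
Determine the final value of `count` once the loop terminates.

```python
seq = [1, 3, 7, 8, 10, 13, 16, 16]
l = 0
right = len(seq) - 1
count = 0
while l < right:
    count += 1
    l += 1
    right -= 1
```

Let's trace through this code step by step.

Initialize: seq = [1, 3, 7, 8, 10, 13, 16, 16]
Initialize: l = 0
Initialize: right = 7
Initialize: count = 0
Entering loop: while l < right:
After iteration 1: l = 1, right = 6, count = 1
After iteration 2: l = 2, right = 5, count = 2
After iteration 3: l = 3, right = 4, count = 3
After iteration 4: l = 4, right = 3, count = 4
Loop ends.

Final answer: 4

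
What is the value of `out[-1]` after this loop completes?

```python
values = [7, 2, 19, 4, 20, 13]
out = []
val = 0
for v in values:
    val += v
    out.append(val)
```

Let's trace through this code step by step.

Initialize: values = [7, 2, 19, 4, 20, 13]
Initialize: out = []
Initialize: val = 0
Entering loop: for v in values:
After iteration 1: v = 7, out = [7], val = 7
After iteration 2: v = 2, out = [7, 9], val = 9
After iteration 3: v = 19, out = [7, 9, 28], val = 28
After iteration 4: v = 4, out = [7, 9, 28, 32], val = 32
After iteration 5: v = 20, out = [7, 9, 28, 32, 52], val = 52
After iteration 6: v = 13, out = [7, 9, 28, 32, 52, 65], val = 65
Loop ends.
out[-1] = 65

Final answer: 65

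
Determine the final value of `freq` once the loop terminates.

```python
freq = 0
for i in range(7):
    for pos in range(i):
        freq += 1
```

Let's trace through this code step by step.

Initialize: freq = 0
Entering loop: for i in range(7):
After iteration 1: i = 0, freq = 0
After iteration 2: i = 1, freq = 1, pos = 0
After iteration 3: i = 2, freq = 3, pos = 1
After iteration 4: i = 3, freq = 6, pos = 2
After iteration 5: i = 4, freq = 10, pos = 3
After iteration 6: i = 5, freq = 15, pos = 4
After iteration 7: i = 6, freq = 21, pos = 5
Loop ends.

Final answer: 21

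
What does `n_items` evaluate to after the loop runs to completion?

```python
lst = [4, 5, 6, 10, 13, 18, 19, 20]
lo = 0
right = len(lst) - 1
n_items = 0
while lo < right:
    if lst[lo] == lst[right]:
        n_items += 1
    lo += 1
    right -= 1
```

Let's trace through this code step by step.

Initialize: lst = [4, 5, 6, 10, 13, 18, 19, 20]
Initialize: lo = 0
Initialize: right = 7
Initialize: n_items = 0
Entering loop: while lo < right:
After iteration 1: lo = 1, right = 6, n_items = 0
After iteration 2: lo = 2, right = 5, n_items = 0
After iteration 3: lo = 3, right = 4, n_items = 0
After iteration 4: lo = 4, right = 3, n_items = 0
Loop ends.

Final answer: 0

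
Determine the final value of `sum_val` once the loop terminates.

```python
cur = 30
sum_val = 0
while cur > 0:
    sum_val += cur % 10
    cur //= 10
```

Let's trace through this code step by step.

Initialize: cur = 30
Initialize: sum_val = 0
Entering loop: while cur > 0:
After iteration 1: cur = 3, sum_val = 0
After iteration 2: cur = 0, sum_val = 3
Loop ends.

Final answer: 3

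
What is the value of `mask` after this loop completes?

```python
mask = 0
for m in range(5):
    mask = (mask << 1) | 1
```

Let's trace through this code step by step.

Initialize: mask = 0
Entering loop: for m in range(5):
After iteration 1: m = 0, mask = 1
After iteration 2: m = 1, mask = 3
After iteration 3: m = 2, mask = 7
After iteration 4: m = 3, mask = 15
After iteration 5: m = 4, mask = 31
Loop ends.

Final answer: 31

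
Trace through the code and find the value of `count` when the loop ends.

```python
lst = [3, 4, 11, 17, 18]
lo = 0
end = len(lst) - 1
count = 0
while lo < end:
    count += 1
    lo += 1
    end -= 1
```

Let's trace through this code step by step.

Initialize: lst = [3, 4, 11, 17, 18]
Initialize: lo = 0
Initialize: end = 4
Initialize: count = 0
Entering loop: while lo < end:
After iteration 1: lo = 1, end = 3, count = 1
After iteration 2: lo = 2, end = 2, count = 2
Loop ends.

Final answer: 2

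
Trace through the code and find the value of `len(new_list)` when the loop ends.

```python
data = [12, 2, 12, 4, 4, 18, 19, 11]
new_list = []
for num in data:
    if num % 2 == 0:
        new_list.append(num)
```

Let's trace through this code step by step.

Initialize: data = [12, 2, 12, 4, 4, 18, 19, 11]
Initialize: new_list = []
Entering loop: for num in data:
After iteration 1: num = 12, new_list = [12]
After iteration 2: num = 2, new_list = [12, 2]
After iteration 3: num = 12, new_list = [12, 2, 12]
After iteration 4: num = 4, new_list = [12, 2, 12, 4]
After iteration 5: num = 4, new_list = [12, 2, 12, 4, 4]
After iteration 6: num = 18, new_list = [12, 2, 12, 4, 4, 18]
After iteration 7: num = 19, new_list = [12, 2, 12, 4, 4, 18]
After iteration 8: num = 11, new_list = [12, 2, 12, 4, 4, 18]
Loop ends.
len(new_list) = 6

Final answer: 6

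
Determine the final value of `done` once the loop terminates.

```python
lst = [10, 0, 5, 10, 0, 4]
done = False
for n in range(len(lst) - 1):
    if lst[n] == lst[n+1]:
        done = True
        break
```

Let's trace through this code step by step.

Initialize: lst = [10, 0, 5, 10, 0, 4]
Initialize: done = False
Entering loop: for n in range(len(lst) - 1):
After iteration 1: n = 0, done = False
After iteration 2: n = 1, done = False
After iteration 3: n = 2, done = False
After iteration 4: n = 3, done = False
After iteration 5: n = 4, done = False
Loop ends.

Final answer: False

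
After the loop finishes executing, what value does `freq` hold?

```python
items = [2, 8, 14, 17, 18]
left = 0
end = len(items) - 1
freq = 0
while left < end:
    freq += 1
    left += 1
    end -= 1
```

Let's trace through this code step by step.

Initialize: items = [2, 8, 14, 17, 18]
Initialize: left = 0
Initialize: end = 4
Initialize: freq = 0
Entering loop: while left < end:
After iteration 1: left = 1, end = 3, freq = 1
After iteration 2: left = 2, end = 2, freq = 2
Loop ends.

Final answer: 2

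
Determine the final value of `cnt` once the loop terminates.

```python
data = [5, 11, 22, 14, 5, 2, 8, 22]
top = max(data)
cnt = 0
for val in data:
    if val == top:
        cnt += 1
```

Let's trace through this code step by step.

Initialize: data = [5, 11, 22, 14, 5, 2, 8, 22]
Initialize: top = 22
Initialize: cnt = 0
Entering loop: for val in data:
After iteration 1: val = 5, cnt = 0
After iteration 2: val = 11, cnt = 0
After iteration 3: val = 22, cnt = 1
After iteration 4: val = 14, cnt = 1
After iteration 5: val = 5, cnt = 1
After iteration 6: val = 2, cnt = 1
After iteration 7: val = 8, cnt = 1
After iteration 8: val = 22, cnt = 2
Loop ends.

Final answer: 2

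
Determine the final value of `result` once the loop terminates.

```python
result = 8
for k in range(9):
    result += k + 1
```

Let's trace through this code step by step.

Initialize: result = 8
Entering loop: for k in range(9):
After iteration 1: k = 0, result = 9
After iteration 2: k = 1, result = 11
After iteration 3: k = 2, result = 14
After iteration 4: k = 3, result = 18
After iteration 5: k = 4, result = 23
After iteration 6: k = 5, result = 29
After iteration 7: k = 6, result = 36
After iteration 8: k = 7, result = 44
After iteration 9: k = 8, result = 53
Loop ends.

Final answer: 53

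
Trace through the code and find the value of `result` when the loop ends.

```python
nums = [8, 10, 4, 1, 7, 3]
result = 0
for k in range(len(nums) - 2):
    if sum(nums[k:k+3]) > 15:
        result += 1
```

Let's trace through this code step by step.

Initialize: nums = [8, 10, 4, 1, 7, 3]
Initialize: result = 0
Entering loop: for k in range(len(nums) - 2):
After iteration 1: k = 0, result = 1
After iteration 2: k = 1, result = 1
After iteration 3: k = 2, result = 1
After iteration 4: k = 3, result = 1
Loop ends.

Final answer: 1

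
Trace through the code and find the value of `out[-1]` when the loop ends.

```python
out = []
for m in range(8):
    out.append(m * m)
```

Let's trace through this code step by step.

Initialize: out = []
Entering loop: for m in range(8):
After iteration 1: m = 0, out = [0]
After iteration 2: m = 1, out = [0, 1]
After iteration 3: m = 2, out = [0, 1, 4]
After iteration 4: m = 3, out = [0, 1, 4, 9]
After iteration 5: m = 4, out = [0, 1, 4, 9, 16]
After iteration 6: m = 5, out = [0, 1, 4, 9, 16, 25]
After iteration 7: m = 6, out = [0, 1, 4, 9, 16, 25, 36]
After iteration 8: m = 7, out = [0, 1, 4, 9, 16, 25, 36, 49]
Loop ends.
out[-1] = 49

Final answer: 49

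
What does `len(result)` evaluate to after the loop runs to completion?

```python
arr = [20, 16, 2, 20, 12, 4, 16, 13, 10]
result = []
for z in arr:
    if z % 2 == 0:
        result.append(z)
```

Let's trace through this code step by step.

Initialize: arr = [20, 16, 2, 20, 12, 4, 16, 13, 10]
Initialize: result = []
Entering loop: for z in arr:
After iteration 1: z = 20, result = [20]
After iteration 2: z = 16, result = [20, 16]
After iteration 3: z = 2, result = [20, 16, 2]
After iteration 4: z = 20, result = [20, 16, 2, 20]
After iteration 5: z = 12, result = [20, 16, 2, 20, 12]
After iteration 6: z = 4, result = [20, 16, 2, 20, 12, 4]
After iteration 7: z = 16, result = [20, 16, 2, 20, 12, 4, 16]
After iteration 8: z = 13, result = [20, 16, 2, 20, 12, 4, 16]
After iteration 9: z = 10, result = [20, 16, 2, 20, 12, 4, 16, 10]
Loop ends.
len(result) = 8

Final answer: 8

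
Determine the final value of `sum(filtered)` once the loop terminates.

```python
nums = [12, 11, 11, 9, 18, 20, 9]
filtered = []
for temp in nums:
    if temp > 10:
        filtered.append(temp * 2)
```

Let's trace through this code step by step.

Initialize: nums = [12, 11, 11, 9, 18, 20, 9]
Initialize: filtered = []
Entering loop: for temp in nums:
After iteration 1: temp = 12, filtered = [24]
After iteration 2: temp = 11, filtered = [24, 22]
After iteration 3: temp = 11, filtered = [24, 22, 22]
After iteration 4: temp = 9, filtered = [24, 22, 22]
After iteration 5: temp = 18, filtered = [24, 22, 22, 36]
After iteration 6: temp = 20, filtered = [24, 22, 22, 36, 40]
After iteration 7: temp = 9, filtered = [24, 22, 22, 36, 40]
Loop ends.
sum(filtered) = 144

Final answer: 144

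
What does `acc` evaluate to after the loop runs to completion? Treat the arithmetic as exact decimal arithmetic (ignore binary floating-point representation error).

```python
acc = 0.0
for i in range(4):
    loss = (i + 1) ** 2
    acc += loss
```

Let's trace through this code step by step.

Initialize: acc = 0.0
Entering loop: for i in range(4):
After iteration 1: i = 0, acc = 1.0, loss = 1
After iteration 2: i = 1, acc = 5.0, loss = 4
After iteration 3: i = 2, acc = 14.0, loss = 9
After iteration 4: i = 3, acc = 30.0, loss = 16
Loop ends.

Final answer: 30.0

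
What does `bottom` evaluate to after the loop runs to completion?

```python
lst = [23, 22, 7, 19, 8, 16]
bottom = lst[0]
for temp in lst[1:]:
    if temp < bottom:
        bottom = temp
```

Let's trace through this code step by step.

Initialize: lst = [23, 22, 7, 19, 8, 16]
Initialize: bottom = 23
Entering loop: for temp in lst[1:]:
After iteration 1: temp = 22, bottom = 22
After iteration 2: temp = 7, bottom = 7
After iteration 3: temp = 19, bottom = 7
After iteration 4: temp = 8, bottom = 7
After iteration 5: temp = 16, bottom = 7
Loop ends.

Final answer: 7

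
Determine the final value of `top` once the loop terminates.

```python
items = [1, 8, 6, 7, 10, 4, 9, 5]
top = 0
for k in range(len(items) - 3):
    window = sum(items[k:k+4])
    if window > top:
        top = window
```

Let's trace through this code step by step.

Initialize: items = [1, 8, 6, 7, 10, 4, 9, 5]
Initialize: top = 0
Entering loop: for k in range(len(items) - 3):
After iteration 1: k = 0, top = 22, window = 22
After iteration 2: k = 1, top = 31, window = 31
After iteration 3: k = 2, top = 31, window = 27
After iteration 4: k = 3, top = 31, window = 30
After iteration 5: k = 4, top = 31, window = 28
Loop ends.

Final answer: 31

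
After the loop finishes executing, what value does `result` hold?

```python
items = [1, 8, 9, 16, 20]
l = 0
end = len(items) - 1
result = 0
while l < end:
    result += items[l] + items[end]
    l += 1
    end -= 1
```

Let's trace through this code step by step.

Initialize: items = [1, 8, 9, 16, 20]
Initialize: l = 0
Initialize: end = 4
Initialize: result = 0
Entering loop: while l < end:
After iteration 1: l = 1, end = 3, result = 21
After iteration 2: l = 2, end = 2, result = 45
Loop ends.

Final answer: 45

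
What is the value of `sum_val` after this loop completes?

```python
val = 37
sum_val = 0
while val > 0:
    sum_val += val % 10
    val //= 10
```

Let's trace through this code step by step.

Initialize: val = 37
Initialize: sum_val = 0
Entering loop: while val > 0:
After iteration 1: val = 3, sum_val = 7
After iteration 2: val = 0, sum_val = 10
Loop ends.

Final answer: 10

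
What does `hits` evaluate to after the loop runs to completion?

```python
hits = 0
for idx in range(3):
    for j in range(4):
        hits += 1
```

Let's trace through this code step by step.

Initialize: hits = 0
Entering loop: for idx in range(3):
After iteration 1: idx = 0, hits = 4
After iteration 2: idx = 1, hits = 8
After iteration 3: idx = 2, hits = 12
Loop ends.

Final answer: 12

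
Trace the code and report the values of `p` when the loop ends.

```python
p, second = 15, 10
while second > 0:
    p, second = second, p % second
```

Let's trace through this code step by step.

Initialize: p = 15
Initialize: second = 10
Entering loop: while second > 0:
After iteration 1: p = 10, second = 5
After iteration 2: p = 5, second = 0
Loop ends.

Final answer: 5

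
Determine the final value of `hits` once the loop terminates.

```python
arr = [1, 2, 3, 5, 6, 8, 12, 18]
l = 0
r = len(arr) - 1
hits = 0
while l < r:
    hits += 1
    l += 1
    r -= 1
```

Let's trace through this code step by step.

Initialize: arr = [1, 2, 3, 5, 6, 8, 12, 18]
Initialize: l = 0
Initialize: r = 7
Initialize: hits = 0
Entering loop: while l < r:
After iteration 1: l = 1, r = 6, hits = 1
After iteration 2: l = 2, r = 5, hits = 2
After iteration 3: l = 3, r = 4, hits = 3
After iteration 4: l = 4, r = 3, hits = 4
Loop ends.

Final answer: 4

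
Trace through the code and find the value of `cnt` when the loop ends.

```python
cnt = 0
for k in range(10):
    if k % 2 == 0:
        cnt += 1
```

Let's trace through this code step by step.

Initialize: cnt = 0
Entering loop: for k in range(10):
After iteration 1: k = 0, cnt = 1
After iteration 2: k = 1, cnt = 1
After iteration 3: k = 2, cnt = 2
After iteration 4: k = 3, cnt = 2
After iteration 5: k = 4, cnt = 3
After iteration 6: k = 5, cnt = 3
After iteration 7: k = 6, cnt = 4
After iteration 8: k = 7, cnt = 4
After iteration 9: k = 8, cnt = 5
After iteration 10: k = 9, cnt = 5
Loop ends.

Final answer: 5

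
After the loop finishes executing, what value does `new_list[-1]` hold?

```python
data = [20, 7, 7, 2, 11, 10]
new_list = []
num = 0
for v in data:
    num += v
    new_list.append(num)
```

Let's trace through this code step by step.

Initialize: data = [20, 7, 7, 2, 11, 10]
Initialize: new_list = []
Initialize: num = 0
Entering loop: for v in data:
After iteration 1: v = 20, new_list = [20], num = 20
After iteration 2: v = 7, new_list = [20, 27], num = 27
After iteration 3: v = 7, new_list = [20, 27, 34], num = 34
After iteration 4: v = 2, new_list = [20, 27, 34, 36], num = 36
After iteration 5: v = 11, new_list = [20, 27, 34, 36, 47], num = 47
After iteration 6: v = 10, new_list = [20, 27, 34, 36, 47, 57], num = 57
Loop ends.
new_list[-1] = 57

Final answer: 57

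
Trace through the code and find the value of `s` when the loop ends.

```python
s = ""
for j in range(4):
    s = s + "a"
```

Let's trace through this code step by step.

Initialize: s = ''
Entering loop: for j in range(4):
After iteration 1: j = 0, s = 'a'
After iteration 2: j = 1, s = 'aa'
After iteration 3: j = 2, s = 'aaa'
After iteration 4: j = 3, s = 'aaaa'
Loop ends.

Final answer: 'aaaa'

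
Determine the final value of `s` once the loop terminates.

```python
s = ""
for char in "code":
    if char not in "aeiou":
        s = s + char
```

Let's trace through this code step by step.

Initialize: s = ''
Entering loop: for char in "code":
After iteration 1: char = 'c', s = 'c'
After iteration 2: char = 'o', s = 'c'
After iteration 3: char = 'd', s = 'cd'
After iteration 4: char = 'e', s = 'cd'
Loop ends.

Final answer: 'cd'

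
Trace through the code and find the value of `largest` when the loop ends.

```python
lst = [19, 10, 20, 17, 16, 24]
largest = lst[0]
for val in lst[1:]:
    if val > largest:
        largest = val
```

Let's trace through this code step by step.

Initialize: lst = [19, 10, 20, 17, 16, 24]
Initialize: largest = 19
Entering loop: for val in lst[1:]:
After iteration 1: val = 10, largest = 19
After iteration 2: val = 20, largest = 20
After iteration 3: val = 17, largest = 20
After iteration 4: val = 16, largest = 20
After iteration 5: val = 24, largest = 24
Loop ends.

Final answer: 24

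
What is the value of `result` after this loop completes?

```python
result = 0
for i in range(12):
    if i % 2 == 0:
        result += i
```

Let's trace through this code step by step.

Initialize: result = 0
Entering loop: for i in range(12):
After iteration 1: i = 0, result = 0
After iteration 2: i = 1, result = 0
After iteration 3: i = 2, result = 2
After iteration 4: i = 3, result = 2
After iteration 5: i = 4, result = 6
After iteration 6: i = 5, result = 6
After iteration 7: i = 6, result = 12
After iteration 8: i = 7, result = 12
After iteration 9: i = 8, result = 20
After iteration 10: i = 9, result = 20
After iteration 11: i = 10, result = 30
After iteration 12: i = 11, result = 30
Loop ends.

Final answer: 30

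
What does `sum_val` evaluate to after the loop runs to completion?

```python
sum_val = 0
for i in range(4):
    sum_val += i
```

Let's trace through this code step by step.

Initialize: sum_val = 0
Entering loop: for i in range(4):
After iteration 1: i = 0, sum_val = 0
After iteration 2: i = 1, sum_val = 1
After iteration 3: i = 2, sum_val = 3
After iteration 4: i = 3, sum_val = 6
Loop ends.

Final answer: 6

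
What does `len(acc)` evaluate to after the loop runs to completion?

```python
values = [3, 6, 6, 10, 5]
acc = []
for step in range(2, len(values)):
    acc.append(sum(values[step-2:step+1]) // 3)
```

Let's trace through this code step by step.

Initialize: values = [3, 6, 6, 10, 5]
Initialize: acc = []
Entering loop: for step in range(2, len(values)):
After iteration 1: step = 2, acc = [5]
After iteration 2: step = 3, acc = [5, 7]
After iteration 3: step = 4, acc = [5, 7, 7]
Loop ends.
len(acc) = 3

Final answer: 3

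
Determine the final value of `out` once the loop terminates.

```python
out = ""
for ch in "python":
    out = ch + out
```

Let's trace through this code step by step.

Initialize: out = ''
Entering loop: for ch in "python":
After iteration 1: ch = 'p', out = 'p'
After iteration 2: ch = 'y', out = 'yp'
After iteration 3: ch = 't', out = 'typ'
After iteration 4: ch = 'h', out = 'htyp'
After iteration 5: ch = 'o', out = 'ohtyp'
After iteration 6: ch = 'n', out = 'nohtyp'
Loop ends.

Final answer: 'nohtyp'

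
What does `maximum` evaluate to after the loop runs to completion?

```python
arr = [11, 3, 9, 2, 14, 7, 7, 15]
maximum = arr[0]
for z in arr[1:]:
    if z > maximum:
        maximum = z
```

Let's trace through this code step by step.

Initialize: arr = [11, 3, 9, 2, 14, 7, 7, 15]
Initialize: maximum = 11
Entering loop: for z in arr[1:]:
After iteration 1: z = 3, maximum = 11
After iteration 2: z = 9, maximum = 11
After iteration 3: z = 2, maximum = 11
After iteration 4: z = 14, maximum = 14
After iteration 5: z = 7, maximum = 14
After iteration 6: z = 7, maximum = 14
After iteration 7: z = 15, maximum = 15
Loop ends.

Final answer: 15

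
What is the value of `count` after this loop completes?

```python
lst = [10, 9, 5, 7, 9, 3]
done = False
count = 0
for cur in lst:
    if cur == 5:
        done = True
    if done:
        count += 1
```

Let's trace through this code step by step.

Initialize: lst = [10, 9, 5, 7, 9, 3]
Initialize: done = False
Initialize: count = 0
Entering loop: for cur in lst:
After iteration 1: cur = 10, done = False, count = 0
After iteration 2: cur = 9, done = False, count = 0
After iteration 3: cur = 5, done = True, count = 1
After iteration 4: cur = 7, done = True, count = 2
After iteration 5: cur = 9, done = True, count = 3
After iteration 6: cur = 3, done = True, count = 4
Loop ends.

Final answer: 4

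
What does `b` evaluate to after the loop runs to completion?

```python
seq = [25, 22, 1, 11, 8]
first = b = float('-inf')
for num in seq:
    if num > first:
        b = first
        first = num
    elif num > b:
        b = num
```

Let's trace through this code step by step.

Initialize: seq = [25, 22, 1, 11, 8]
Initialize: first = -inf
Initialize: b = -inf
Entering loop: for num in seq:
After iteration 1: num = 25, first = 25, b = -inf
After iteration 2: num = 22, first = 25, b = 22
After iteration 3: num = 1, first = 25, b = 22
After iteration 4: num = 11, first = 25, b = 22
After iteration 5: num = 8, first = 25, b = 22
Loop ends.

Final answer: 22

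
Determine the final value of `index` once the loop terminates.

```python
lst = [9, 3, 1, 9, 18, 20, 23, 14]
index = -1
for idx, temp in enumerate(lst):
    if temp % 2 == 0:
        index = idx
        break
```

Let's trace through this code step by step.

Initialize: lst = [9, 3, 1, 9, 18, 20, 23, 14]
Initialize: index = -1
Entering loop: for idx, temp in enumerate(lst):
After iteration 1: idx = 0, temp = 9, index = -1
After iteration 2: idx = 1, temp = 3, index = -1
After iteration 3: idx = 2, temp = 1, index = -1
After iteration 4: idx = 3, temp = 9, index = -1
After iteration 5: idx = 4, temp = 18, index = 4
Loop ends.

Final answer: 4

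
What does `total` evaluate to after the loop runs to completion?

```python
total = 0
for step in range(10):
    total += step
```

Let's trace through this code step by step.

Initialize: total = 0
Entering loop: for step in range(10):
After iteration 1: step = 0, total = 0
After iteration 2: step = 1, total = 1
After iteration 3: step = 2, total = 3
After iteration 4: step = 3, total = 6
After iteration 5: step = 4, total = 10
After iteration 6: step = 5, total = 15
After iteration 7: step = 6, total = 21
After iteration 8: step = 7, total = 28
After iteration 9: step = 8, total = 36
After iteration 10: step = 9, total = 45
Loop ends.

Final answer: 45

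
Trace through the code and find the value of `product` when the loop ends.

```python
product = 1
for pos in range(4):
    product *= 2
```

Let's trace through this code step by step.

Initialize: product = 1
Entering loop: for pos in range(4):
After iteration 1: pos = 0, product = 2
After iteration 2: pos = 1, product = 4
After iteration 3: pos = 2, product = 8
After iteration 4: pos = 3, product = 16
Loop ends.

Final answer: 16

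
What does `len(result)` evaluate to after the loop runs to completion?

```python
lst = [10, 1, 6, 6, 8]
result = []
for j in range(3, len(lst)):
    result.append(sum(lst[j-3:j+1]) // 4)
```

Let's trace through this code step by step.

Initialize: lst = [10, 1, 6, 6, 8]
Initialize: result = []
Entering loop: for j in range(3, len(lst)):
After iteration 1: j = 3, result = [5]
After iteration 2: j = 4, result = [5, 5]
Loop ends.
len(result) = 2

Final answer: 2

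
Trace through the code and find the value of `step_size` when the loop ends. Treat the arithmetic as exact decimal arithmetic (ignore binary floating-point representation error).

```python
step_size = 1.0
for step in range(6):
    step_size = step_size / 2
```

Let's trace through this code step by step.

Initialize: step_size = 1.0
Entering loop: for step in range(6):
After iteration 1: step = 0, step_size = 0.5
After iteration 2: step = 1, step_size = 0.25
After iteration 3: step = 2, step_size = 0.125
After iteration 4: step = 3, step_size = 0.0625
After iteration 5: step = 4, step_size = 0.03125
After iteration 6: step = 5, step_size = 0.015625
Loop ends.

Final answer: 0.015625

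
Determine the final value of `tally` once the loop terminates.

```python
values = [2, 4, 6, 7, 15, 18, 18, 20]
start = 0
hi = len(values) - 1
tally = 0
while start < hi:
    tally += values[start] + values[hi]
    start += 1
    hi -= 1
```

Let's trace through this code step by step.

Initialize: values = [2, 4, 6, 7, 15, 18, 18, 20]
Initialize: start = 0
Initialize: hi = 7
Initialize: tally = 0
Entering loop: while start < hi:
After iteration 1: start = 1, hi = 6, tally = 22
After iteration 2: start = 2, hi = 5, tally = 44
After iteration 3: start = 3, hi = 4, tally = 68
After iteration 4: start = 4, hi = 3, tally = 90
Loop ends.

Final answer: 90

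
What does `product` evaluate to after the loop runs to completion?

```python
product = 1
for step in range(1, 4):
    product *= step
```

Let's trace through this code step by step.

Initialize: product = 1
Entering loop: for step in range(1, 4):
After iteration 1: step = 1, product = 1
After iteration 2: step = 2, product = 2
After iteration 3: step = 3, product = 6
Loop ends.

Final answer: 6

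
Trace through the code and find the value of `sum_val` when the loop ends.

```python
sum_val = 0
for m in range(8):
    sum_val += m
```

Let's trace through this code step by step.

Initialize: sum_val = 0
Entering loop: for m in range(8):
After iteration 1: m = 0, sum_val = 0
After iteration 2: m = 1, sum_val = 1
After iteration 3: m = 2, sum_val = 3
After iteration 4: m = 3, sum_val = 6
After iteration 5: m = 4, sum_val = 10
After iteration 6: m = 5, sum_val = 15
After iteration 7: m = 6, sum_val = 21
After iteration 8: m = 7, sum_val = 28
Loop ends.

Final answer: 28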